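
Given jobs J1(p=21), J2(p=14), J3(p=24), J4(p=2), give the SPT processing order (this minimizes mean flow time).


SPT: sort by shortest processing time
  J4: p=2
  J2: p=14
  J1: p=21
  J3: p=24
Order: J4 → J2 → J1 → J3


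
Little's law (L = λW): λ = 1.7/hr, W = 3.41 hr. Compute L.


Little's law: L = λ × W
= 1.7 × 3.41
= 5.80


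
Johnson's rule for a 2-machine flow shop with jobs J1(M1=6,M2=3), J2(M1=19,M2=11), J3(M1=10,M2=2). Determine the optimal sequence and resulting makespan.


Johnson's rule:
Group 1 (M1≤M2, sort by M1): []
Group 2 (M1>M2, sort desc M2): ['J2', 'J1', 'J3']
Sequence: J2 → J1 → J3
Makespan calculation:
  J2: M1 done=19, M2 done=30
  J1: M1 done=25, M2 done=33
  J3: M1 done=35, M2 done=37
= Sequence: J2 → J1 → J3, Makespan: 37


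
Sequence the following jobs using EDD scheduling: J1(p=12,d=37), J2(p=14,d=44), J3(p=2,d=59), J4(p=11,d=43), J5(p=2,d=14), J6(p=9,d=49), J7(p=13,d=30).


EDD: sort by earliest due date
  J5: d=14, p=2
  J7: d=30, p=13
  J1: d=37, p=12
  J4: d=43, p=11
  J2: d=44, p=14
  J6: d=49, p=9
  J3: d=59, p=2
Order: J5 → J7 → J1 → J4 → J2 → J6 → J3


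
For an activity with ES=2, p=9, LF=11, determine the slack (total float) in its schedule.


EF = ES + duration = 2 + 9 = 11
LS = LF - duration = 11 - 9 = 2
Total Float = LF - EF = 11 - 11
(or LS - ES = 2 - 2)
= 0


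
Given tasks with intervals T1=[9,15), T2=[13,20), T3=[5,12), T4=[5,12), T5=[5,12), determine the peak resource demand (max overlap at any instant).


Check each time point for overlaps:
  t=9: 4 tasks active (T1, T3, T4, T5)
Max concurrent = 4


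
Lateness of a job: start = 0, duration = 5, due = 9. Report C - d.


Completion = 0 + 5 = 5
Lateness = C - d = 5 - 9
= -4


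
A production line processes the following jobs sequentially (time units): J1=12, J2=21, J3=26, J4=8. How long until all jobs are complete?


Sequential makespan: sum all processing times
= 12 + 21 + 26 + 8
= 67 time units


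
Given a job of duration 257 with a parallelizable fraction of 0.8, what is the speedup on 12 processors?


Amdahl's law: T_p = T × ((1-p) + p/N)
= 257 × ((1-0.8) + 0.8/12)
= 257 × (0.20 + 0.0667)
= 257 × 0.2667
= 68.53
Speedup = 257/68.53
= 3.75×


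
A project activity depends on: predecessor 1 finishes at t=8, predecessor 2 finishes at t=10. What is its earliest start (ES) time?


ES = max of all predecessor completion times
Predecessors: [8, 10]
ES = max(8, 10)
= 10


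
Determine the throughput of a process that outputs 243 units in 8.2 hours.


Throughput = units / time
= 243 / 8.2
= 29.6 units/hour


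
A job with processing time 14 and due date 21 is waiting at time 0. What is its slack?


Slack = due - current_time - processing
= 21 - 0 - 14
= 7


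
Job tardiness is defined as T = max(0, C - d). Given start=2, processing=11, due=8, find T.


Completion = start + processing = 2 + 11 = 13
Tardiness = max(0, C - d) = max(0, 13 - 8)
= max(0, 5)
= 5


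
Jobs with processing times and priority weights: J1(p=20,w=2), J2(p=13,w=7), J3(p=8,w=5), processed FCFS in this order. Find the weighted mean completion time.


Completion times:
  J1: C=20, w×C=2×20=40
  J2: C=33, w×C=7×33=231
  J3: C=41, w×C=5×41=205
Sum w×C = 476
Sum w = 14
Weighted avg = 476/14
= 34.00


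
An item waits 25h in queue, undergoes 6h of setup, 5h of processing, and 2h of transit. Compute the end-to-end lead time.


Lead time = queue + setup + processing + transit
= 25 + 6 + 5 + 2
= 38 hours


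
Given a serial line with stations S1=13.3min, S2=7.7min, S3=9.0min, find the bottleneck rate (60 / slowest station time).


Bottleneck = longest station time
Station times: [13.3, 7.7, 9.0]
Max = 13.3 min
Rate = 60 / 13.3
= 4.51 units/hour (bottleneck: 13.3min)


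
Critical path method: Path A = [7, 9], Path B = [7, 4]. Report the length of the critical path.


Path A: 7 + 9 = 16
Path B: 7 + 4 = 11
Critical path = longest = max(16, 11)
= 16 (Path A)


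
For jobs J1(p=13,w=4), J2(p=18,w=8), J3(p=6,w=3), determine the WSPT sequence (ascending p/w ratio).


WSPT (Smith's rule): sort by p/w ascending
  J3: p/w = 6/3 = 2.000
  J2: p/w = 18/8 = 2.250
  J1: p/w = 13/4 = 3.250
Order: J3 → J2 → J1


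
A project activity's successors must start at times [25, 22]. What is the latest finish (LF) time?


LF = min of all successor start times
Successors start at: [25, 22]
LF = min(25, 22)
= 22


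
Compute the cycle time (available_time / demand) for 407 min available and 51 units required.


Cycle time = available time / demand
= 407 / 51
= 7.98 min/unit


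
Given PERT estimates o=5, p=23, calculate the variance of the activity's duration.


σ² = ((p - o) / 6)² = (p - o)² / 36
= (23 - 5)² / 36
= 18² / 36
= 324 / 36
= 9.0000


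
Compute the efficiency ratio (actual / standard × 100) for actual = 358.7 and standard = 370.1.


Efficiency = (actual / standard) × 100
= (358.7 / 370.1) × 100
= 96.9%


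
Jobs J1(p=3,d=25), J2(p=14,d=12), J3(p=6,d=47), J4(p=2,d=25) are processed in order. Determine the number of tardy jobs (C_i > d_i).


Completion vs due date:
  J1: C=3, d=25 → on time
  J2: C=17, d=12 → TARDY
  J3: C=23, d=47 → on time
  J4: C=25, d=25 → on time
Tardy jobs: J2
Count = 1


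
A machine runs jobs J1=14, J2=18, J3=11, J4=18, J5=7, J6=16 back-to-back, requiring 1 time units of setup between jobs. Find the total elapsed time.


Makespan = Σ processing + (n-1) × setup
= (14 + 18 + 11 + 18 + 7 + 16) + (6-1)×1
= 84 + 5
= 89 time units


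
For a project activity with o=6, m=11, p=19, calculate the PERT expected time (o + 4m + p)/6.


te = (o + 4m + p) / 6
= (6 + 4×11 + 19) / 6
= (6 + 44 + 19) / 6
= 69 / 6
= 11.50


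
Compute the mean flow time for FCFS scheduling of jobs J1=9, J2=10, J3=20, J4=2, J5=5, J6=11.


Completion times:
  J1: completes at 9
  J2: completes at 19
  J3: completes at 39
  J4: completes at 41
  J5: completes at 46
  J6: completes at 57
Sum = 211
Average = 211/6
= 35.17


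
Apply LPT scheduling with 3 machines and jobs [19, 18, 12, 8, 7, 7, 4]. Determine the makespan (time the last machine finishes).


Jobs (LPT sorted): [19, 18, 12, 8, 7, 7, 4]
Machines: 3
  J=19 → Machine 1 (load: 0+19=19)
  J=18 → Machine 2 (load: 0+18=18)
  J=12 → Machine 3 (load: 0+12=12)
  J=8 → Machine 3 (load: 12+8=20)
  J=7 → Machine 2 (load: 18+7=25)
  J=7 → Machine 1 (load: 19+7=26)
  J=4 → Machine 3 (load: 20+4=24)
Machine loads: [26, 25, 24]
Makespan = max = 26 time units


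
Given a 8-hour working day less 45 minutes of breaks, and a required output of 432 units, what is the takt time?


Available = 8×60 - 45 = 435 min
Takt time = 435 / 432
= 1.01 min/unit


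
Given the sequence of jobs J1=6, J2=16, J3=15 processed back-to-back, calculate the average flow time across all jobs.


Completion times:
  J1: completes at 6
  J2: completes at 22
  J3: completes at 37
Sum = 65
Average = 65/3
= 21.67


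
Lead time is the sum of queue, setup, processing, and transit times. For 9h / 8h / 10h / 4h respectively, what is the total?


Lead time = queue + setup + processing + transit
= 9 + 8 + 10 + 4
= 31 hours


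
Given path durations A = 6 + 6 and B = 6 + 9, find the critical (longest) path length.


Path A: 6 + 6 = 12
Path B: 6 + 9 = 15
Critical path = longest = max(12, 15)
= 15 (Path B)


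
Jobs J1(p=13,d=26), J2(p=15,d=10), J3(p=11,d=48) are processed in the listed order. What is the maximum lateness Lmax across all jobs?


Lateness per job (L = C - d):
  J1: C=13, d=26, L=-13
  J2: C=28, d=10, L=18
  J3: C=39, d=48, L=-9
Lmax = max(-13, 18, -9)
= 18


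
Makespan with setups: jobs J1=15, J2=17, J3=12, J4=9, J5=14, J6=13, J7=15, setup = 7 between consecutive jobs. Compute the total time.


Makespan = Σ processing + (n-1) × setup
= (15 + 17 + 12 + 9 + 14 + 13 + 15) + (7-1)×7
= 95 + 42
= 137 time units


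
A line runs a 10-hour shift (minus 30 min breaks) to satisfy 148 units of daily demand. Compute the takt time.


Available = 10×60 - 30 = 570 min
Takt time = 570 / 148
= 3.85 min/unit


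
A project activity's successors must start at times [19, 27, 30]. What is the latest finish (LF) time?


LF = min of all successor start times
Successors start at: [19, 27, 30]
LF = min(19, 27, 30)
= 19


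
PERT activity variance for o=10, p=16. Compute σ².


σ² = ((p - o) / 6)² = (p - o)² / 36
= (16 - 10)² / 36
= 6² / 36
= 36 / 36
= 1.0000


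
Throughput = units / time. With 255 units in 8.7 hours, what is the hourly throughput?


Throughput = units / time
= 255 / 8.7
= 29.3 units/hour


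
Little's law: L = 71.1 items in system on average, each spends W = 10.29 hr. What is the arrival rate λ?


Little's law: L = λW → λ = L / W
= 71.1 / 10.29
= 6.91 per hour


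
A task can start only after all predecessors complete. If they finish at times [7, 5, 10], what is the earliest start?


ES = max of all predecessor completion times
Predecessors: [7, 5, 10]
ES = max(7, 5, 10)
= 10


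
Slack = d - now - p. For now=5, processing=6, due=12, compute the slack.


Slack = due - current_time - processing
= 12 - 5 - 6
= 1


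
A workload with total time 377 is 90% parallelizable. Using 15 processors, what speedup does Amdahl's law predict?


Amdahl's law: T_p = T × ((1-p) + p/N)
= 377 × ((1-0.9) + 0.9/15)
= 377 × (0.10 + 0.0600)
= 377 × 0.1600
= 60.32
Speedup = 377/60.32
= 6.25×


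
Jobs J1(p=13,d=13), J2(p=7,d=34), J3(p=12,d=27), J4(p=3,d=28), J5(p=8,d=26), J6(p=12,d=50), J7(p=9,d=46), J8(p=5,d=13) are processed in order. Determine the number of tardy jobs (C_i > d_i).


Completion vs due date:
  J1: C=13, d=13 → on time
  J2: C=20, d=34 → on time
  J3: C=32, d=27 → TARDY
  J4: C=35, d=28 → TARDY
  J5: C=43, d=26 → TARDY
  J6: C=55, d=50 → TARDY
  J7: C=64, d=46 → TARDY
  J8: C=69, d=13 → TARDY
Tardy jobs: J3, J4, J5, J6, J7, J8
Count = 6


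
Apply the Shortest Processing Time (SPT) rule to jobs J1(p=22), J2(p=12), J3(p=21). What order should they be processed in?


SPT: sort by shortest processing time
  J2: p=12
  J3: p=21
  J1: p=22
Order: J2 → J3 → J1


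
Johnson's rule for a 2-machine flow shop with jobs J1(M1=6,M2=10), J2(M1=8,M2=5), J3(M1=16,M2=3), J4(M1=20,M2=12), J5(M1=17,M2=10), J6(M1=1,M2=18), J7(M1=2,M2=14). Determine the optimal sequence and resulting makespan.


Johnson's rule:
Group 1 (M1≤M2, sort by M1): ['J6', 'J7', 'J1']
Group 2 (M1>M2, sort desc M2): ['J4', 'J5', 'J2', 'J3']
Sequence: J6 → J7 → J1 → J4 → J5 → J2 → J3
Makespan calculation:
  J6: M1 done=1, M2 done=19
  J7: M1 done=3, M2 done=33
  J1: M1 done=9, M2 done=43
  J4: M1 done=29, M2 done=55
  J5: M1 done=46, M2 done=65
  J2: M1 done=54, M2 done=70
  J3: M1 done=70, M2 done=73
= Sequence: J6 → J7 → J1 → J4 → J5 → J2 → J3, Makespan: 73


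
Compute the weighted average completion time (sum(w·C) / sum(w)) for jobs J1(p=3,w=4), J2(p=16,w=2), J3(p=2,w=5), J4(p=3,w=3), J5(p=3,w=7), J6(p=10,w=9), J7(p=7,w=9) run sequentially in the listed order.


Completion times:
  J1: C=3, w×C=4×3=12
  J2: C=19, w×C=2×19=38
  J3: C=21, w×C=5×21=105
  J4: C=24, w×C=3×24=72
  J5: C=27, w×C=7×27=189
  J6: C=37, w×C=9×37=333
  J7: C=44, w×C=9×44=396
Sum w×C = 1145
Sum w = 39
Weighted avg = 1145/39
= 29.36


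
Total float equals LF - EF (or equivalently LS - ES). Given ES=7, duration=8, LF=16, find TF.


EF = ES + duration = 7 + 8 = 15
LS = LF - duration = 16 - 8 = 8
Total Float = LF - EF = 16 - 15
(or LS - ES = 8 - 7)
= 1


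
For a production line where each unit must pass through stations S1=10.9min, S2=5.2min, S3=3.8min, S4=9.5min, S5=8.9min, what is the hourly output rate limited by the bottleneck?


Bottleneck = longest station time
Station times: [10.9, 5.2, 3.8, 9.5, 8.9]
Max = 10.9 min
Rate = 60 / 10.9
= 5.50 units/hour (bottleneck: 10.9min)


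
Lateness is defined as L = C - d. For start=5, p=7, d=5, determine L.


Completion = 5 + 7 = 12
Lateness = C - d = 12 - 5
= 7


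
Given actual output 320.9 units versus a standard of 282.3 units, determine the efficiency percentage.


Efficiency = (actual / standard) × 100
= (320.9 / 282.3) × 100
= 113.7%


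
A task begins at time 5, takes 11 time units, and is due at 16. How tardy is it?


Completion = start + processing = 5 + 11 = 16
Tardiness = max(0, C - d) = max(0, 16 - 16)
= max(0, 0)
= 0


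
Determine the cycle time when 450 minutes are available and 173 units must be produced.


Cycle time = available time / demand
= 450 / 173
= 2.60 min/unit


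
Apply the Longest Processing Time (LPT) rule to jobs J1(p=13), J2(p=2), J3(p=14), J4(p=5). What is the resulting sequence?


LPT: sort by longest processing time first
  J3: p=14
  J1: p=13
  J4: p=5
  J2: p=2
Order: J3 → J1 → J4 → J2


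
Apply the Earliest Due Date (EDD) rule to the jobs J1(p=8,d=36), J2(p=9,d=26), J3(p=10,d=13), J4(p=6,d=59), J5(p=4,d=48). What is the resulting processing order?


EDD: sort by earliest due date
  J3: d=13, p=10
  J2: d=26, p=9
  J1: d=36, p=8
  J5: d=48, p=4
  J4: d=59, p=6
Order: J3 → J2 → J1 → J5 → J4


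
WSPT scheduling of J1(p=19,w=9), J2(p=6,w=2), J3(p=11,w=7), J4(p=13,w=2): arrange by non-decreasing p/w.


WSPT (Smith's rule): sort by p/w ascending
  J3: p/w = 11/7 = 1.571
  J1: p/w = 19/9 = 2.111
  J2: p/w = 6/2 = 3.000
  J4: p/w = 13/2 = 6.500
Order: J3 → J1 → J2 → J4


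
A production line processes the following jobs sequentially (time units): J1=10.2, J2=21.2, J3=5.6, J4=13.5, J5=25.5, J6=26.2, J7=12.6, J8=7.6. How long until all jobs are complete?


Sequential makespan: sum all processing times
= 10.2 + 21.2 + 5.6 + 13.5 + 25.5 + 26.2 + 12.6 + 7.6
= 122.4 time units


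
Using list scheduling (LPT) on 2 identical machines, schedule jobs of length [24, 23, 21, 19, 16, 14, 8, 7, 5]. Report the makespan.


Jobs (LPT sorted): [24, 23, 21, 19, 16, 14, 8, 7, 5]
Machines: 2
  J=24 → Machine 1 (load: 0+24=24)
  J=23 → Machine 2 (load: 0+23=23)
  J=21 → Machine 2 (load: 23+21=44)
  J=19 → Machine 1 (load: 24+19=43)
  J=16 → Machine 1 (load: 43+16=59)
  J=14 → Machine 2 (load: 44+14=58)
  J=8 → Machine 2 (load: 58+8=66)
  J=7 → Machine 1 (load: 59+7=66)
  J=5 → Machine 1 (load: 66+5=71)
Machine loads: [71, 66]
Makespan = max = 71 time units


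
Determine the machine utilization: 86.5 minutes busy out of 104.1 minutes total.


Utilization = busy / total × 100
= 86.5 / 104.1 × 100
= 83.1%


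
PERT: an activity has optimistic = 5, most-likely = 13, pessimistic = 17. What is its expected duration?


te = (o + 4m + p) / 6
= (5 + 4×13 + 17) / 6
= (5 + 52 + 17) / 6
= 74 / 6
= 12.33


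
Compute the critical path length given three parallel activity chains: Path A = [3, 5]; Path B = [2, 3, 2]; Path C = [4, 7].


Path A: 3 + 5 = 8
Path B: 2 + 3 + 2 = 7
Path C: 4 + 7 = 11
Critical path = longest = max(8, 7, 11)
= 11 (Path C)


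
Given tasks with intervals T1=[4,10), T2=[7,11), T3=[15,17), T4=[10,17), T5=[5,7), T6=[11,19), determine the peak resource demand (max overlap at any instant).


Check each time point for overlaps:
  t=15: 3 tasks active (T3, T4, T6)
Max concurrent = 3


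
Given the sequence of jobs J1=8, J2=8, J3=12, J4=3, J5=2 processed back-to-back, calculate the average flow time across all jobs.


Completion times:
  J1: completes at 8
  J2: completes at 16
  J3: completes at 28
  J4: completes at 31
  J5: completes at 33
Sum = 116
Average = 116/5
= 23.20


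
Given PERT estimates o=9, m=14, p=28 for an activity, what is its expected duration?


te = (o + 4m + p) / 6
= (9 + 4×14 + 28) / 6
= (9 + 56 + 28) / 6
= 93 / 6
= 15.50


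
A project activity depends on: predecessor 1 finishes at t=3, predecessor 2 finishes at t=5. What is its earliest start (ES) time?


ES = max of all predecessor completion times
Predecessors: [3, 5]
ES = max(3, 5)
= 5


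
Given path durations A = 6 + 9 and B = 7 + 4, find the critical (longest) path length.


Path A: 6 + 9 = 15
Path B: 7 + 4 = 11
Critical path = longest = max(15, 11)
= 15 (Path A)


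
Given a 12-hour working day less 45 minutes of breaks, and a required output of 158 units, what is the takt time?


Available = 12×60 - 45 = 675 min
Takt time = 675 / 158
= 4.27 min/unit


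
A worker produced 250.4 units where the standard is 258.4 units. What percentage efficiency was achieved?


Efficiency = (actual / standard) × 100
= (250.4 / 258.4) × 100
= 96.9%


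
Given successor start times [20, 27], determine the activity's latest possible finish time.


LF = min of all successor start times
Successors start at: [20, 27]
LF = min(20, 27)
= 20


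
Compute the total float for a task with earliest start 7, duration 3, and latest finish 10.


EF = ES + duration = 7 + 3 = 10
LS = LF - duration = 10 - 3 = 7
Total Float = LF - EF = 10 - 10
(or LS - ES = 7 - 7)
= 0


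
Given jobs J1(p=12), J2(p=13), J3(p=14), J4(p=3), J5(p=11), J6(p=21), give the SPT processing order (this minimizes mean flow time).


SPT: sort by shortest processing time
  J4: p=3
  J5: p=11
  J1: p=12
  J2: p=13
  J3: p=14
  J6: p=21
Order: J4 → J5 → J1 → J2 → J3 → J6


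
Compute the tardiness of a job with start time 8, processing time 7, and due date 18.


Completion = start + processing = 8 + 7 = 15
Tardiness = max(0, C - d) = max(0, 15 - 18)
= max(0, -3)
= 0


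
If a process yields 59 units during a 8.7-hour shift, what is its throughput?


Throughput = units / time
= 59 / 8.7
= 6.8 units/hour


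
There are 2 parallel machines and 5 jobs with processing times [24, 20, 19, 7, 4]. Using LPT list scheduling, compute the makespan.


Jobs (LPT sorted): [24, 20, 19, 7, 4]
Machines: 2
  J=24 → Machine 1 (load: 0+24=24)
  J=20 → Machine 2 (load: 0+20=20)
  J=19 → Machine 2 (load: 20+19=39)
  J=7 → Machine 1 (load: 24+7=31)
  J=4 → Machine 1 (load: 31+4=35)
Machine loads: [35, 39]
Makespan = max = 39 time units


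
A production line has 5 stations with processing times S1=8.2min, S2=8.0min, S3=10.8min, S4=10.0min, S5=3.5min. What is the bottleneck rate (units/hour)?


Bottleneck = longest station time
Station times: [8.2, 8.0, 10.8, 10.0, 3.5]
Max = 10.8 min
Rate = 60 / 10.8
= 5.56 units/hour (bottleneck: 10.8min)


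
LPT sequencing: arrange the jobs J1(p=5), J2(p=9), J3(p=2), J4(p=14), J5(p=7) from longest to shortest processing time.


LPT: sort by longest processing time first
  J4: p=14
  J2: p=9
  J5: p=7
  J1: p=5
  J3: p=2
Order: J4 → J2 → J5 → J1 → J3


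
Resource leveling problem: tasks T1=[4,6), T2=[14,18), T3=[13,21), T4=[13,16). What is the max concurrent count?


Check each time point for overlaps:
  t=14: 3 tasks active (T2, T3, T4)
Max concurrent = 3


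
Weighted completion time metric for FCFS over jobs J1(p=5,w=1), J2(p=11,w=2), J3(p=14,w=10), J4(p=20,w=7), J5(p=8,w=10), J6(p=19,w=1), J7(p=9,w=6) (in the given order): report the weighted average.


Completion times:
  J1: C=5, w×C=1×5=5
  J2: C=16, w×C=2×16=32
  J3: C=30, w×C=10×30=300
  J4: C=50, w×C=7×50=350
  J5: C=58, w×C=10×58=580
  J6: C=77, w×C=1×77=77
  J7: C=86, w×C=6×86=516
Sum w×C = 1860
Sum w = 37
Weighted avg = 1860/37
= 50.27


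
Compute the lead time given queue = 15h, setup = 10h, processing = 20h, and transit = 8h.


Lead time = queue + setup + processing + transit
= 15 + 10 + 20 + 8
= 53 hours


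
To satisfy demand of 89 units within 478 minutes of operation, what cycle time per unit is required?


Cycle time = available time / demand
= 478 / 89
= 5.37 min/unit


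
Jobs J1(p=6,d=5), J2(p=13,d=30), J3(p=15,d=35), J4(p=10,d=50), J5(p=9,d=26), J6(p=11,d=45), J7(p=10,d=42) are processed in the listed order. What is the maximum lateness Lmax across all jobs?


Lateness per job (L = C - d):
  J1: C=6, d=5, L=1
  J2: C=19, d=30, L=-11
  J3: C=34, d=35, L=-1
  J4: C=44, d=50, L=-6
  J5: C=53, d=26, L=27
  J6: C=64, d=45, L=19
  J7: C=74, d=42, L=32
Lmax = max(1, -11, -1, -6, 27, 19, 32)
= 32


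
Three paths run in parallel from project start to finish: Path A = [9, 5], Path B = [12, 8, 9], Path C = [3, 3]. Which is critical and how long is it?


Path A: 9 + 5 = 14
Path B: 12 + 8 + 9 = 29
Path C: 3 + 3 = 6
Critical path = longest = max(14, 29, 6)
= 29 (Path B)


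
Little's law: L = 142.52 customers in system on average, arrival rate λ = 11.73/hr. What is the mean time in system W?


Little's law: L = λW → W = L / λ
= 142.52 / 11.73
= 12.15 hours


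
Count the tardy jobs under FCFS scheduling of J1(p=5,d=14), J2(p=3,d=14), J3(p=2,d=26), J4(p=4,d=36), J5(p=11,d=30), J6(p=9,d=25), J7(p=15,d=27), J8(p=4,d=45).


Completion vs due date:
  J1: C=5, d=14 → on time
  J2: C=8, d=14 → on time
  J3: C=10, d=26 → on time
  J4: C=14, d=36 → on time
  J5: C=25, d=30 → on time
  J6: C=34, d=25 → TARDY
  J7: C=49, d=27 → TARDY
  J8: C=53, d=45 → TARDY
Tardy jobs: J6, J7, J8
Count = 3


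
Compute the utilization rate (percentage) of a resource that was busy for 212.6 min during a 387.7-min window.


Utilization = busy / total × 100
= 212.6 / 387.7 × 100
= 54.8%


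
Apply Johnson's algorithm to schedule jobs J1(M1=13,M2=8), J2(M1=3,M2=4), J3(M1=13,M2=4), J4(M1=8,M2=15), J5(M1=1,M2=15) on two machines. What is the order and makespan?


Johnson's rule:
Group 1 (M1≤M2, sort by M1): ['J5', 'J2', 'J4']
Group 2 (M1>M2, sort desc M2): ['J1', 'J3']
Sequence: J5 → J2 → J4 → J1 → J3
Makespan calculation:
  J5: M1 done=1, M2 done=16
  J2: M1 done=4, M2 done=20
  J4: M1 done=12, M2 done=35
  J1: M1 done=25, M2 done=43
  J3: M1 done=38, M2 done=47
= Sequence: J5 → J2 → J4 → J1 → J3, Makespan: 47


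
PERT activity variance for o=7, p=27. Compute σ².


σ² = ((p - o) / 6)² = (p - o)² / 36
= (27 - 7)² / 36
= 20² / 36
= 400 / 36
= 11.1111


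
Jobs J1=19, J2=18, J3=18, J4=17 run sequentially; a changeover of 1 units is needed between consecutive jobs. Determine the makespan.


Makespan = Σ processing + (n-1) × setup
= (19 + 18 + 18 + 17) + (4-1)×1
= 72 + 3
= 75 time units


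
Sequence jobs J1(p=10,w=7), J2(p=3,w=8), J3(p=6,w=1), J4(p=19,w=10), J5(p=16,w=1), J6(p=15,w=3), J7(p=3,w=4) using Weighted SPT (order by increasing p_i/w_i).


WSPT (Smith's rule): sort by p/w ascending
  J2: p/w = 3/8 = 0.375
  J7: p/w = 3/4 = 0.750
  J1: p/w = 10/7 = 1.429
  J4: p/w = 19/10 = 1.900
  J6: p/w = 15/3 = 5.000
  J3: p/w = 6/1 = 6.000
  J5: p/w = 16/1 = 16.000
Order: J2 → J7 → J1 → J4 → J6 → J3 → J5


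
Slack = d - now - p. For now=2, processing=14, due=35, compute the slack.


Slack = due - current_time - processing
= 35 - 2 - 14
= 19


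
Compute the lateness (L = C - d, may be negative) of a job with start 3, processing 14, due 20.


Completion = 3 + 14 = 17
Lateness = C - d = 17 - 20
= -3


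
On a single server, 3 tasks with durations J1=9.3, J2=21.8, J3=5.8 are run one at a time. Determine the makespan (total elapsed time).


Sequential makespan: sum all processing times
= 9.3 + 21.8 + 5.8
= 36.9 time units


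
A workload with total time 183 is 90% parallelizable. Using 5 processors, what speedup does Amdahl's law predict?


Amdahl's law: T_p = T × ((1-p) + p/N)
= 183 × ((1-0.9) + 0.9/5)
= 183 × (0.10 + 0.1800)
= 183 × 0.2800
= 51.24
Speedup = 183/51.24
= 3.57×


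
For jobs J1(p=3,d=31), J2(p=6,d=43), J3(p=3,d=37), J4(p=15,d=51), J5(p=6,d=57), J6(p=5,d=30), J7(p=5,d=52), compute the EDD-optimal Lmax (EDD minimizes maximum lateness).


EDD order: J6 → J1 → J3 → J2 → J4 → J7 → J5
Completion and lateness:
  J6: C=5, d=30, L=5-30=-25
  J1: C=8, d=31, L=8-31=-23
  J3: C=11, d=37, L=11-37=-26
  J2: C=17, d=43, L=17-43=-26
  J4: C=32, d=51, L=32-51=-19
  J7: C=37, d=52, L=37-52=-15
  J5: C=43, d=57, L=43-57=-14
Lmax = max(-25, -23, -26, -26, -19, -15, -14)
= -14


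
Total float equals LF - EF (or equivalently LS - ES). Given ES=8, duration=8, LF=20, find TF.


EF = ES + duration = 8 + 8 = 16
LS = LF - duration = 20 - 8 = 12
Total Float = LF - EF = 20 - 16
(or LS - ES = 12 - 8)
= 4


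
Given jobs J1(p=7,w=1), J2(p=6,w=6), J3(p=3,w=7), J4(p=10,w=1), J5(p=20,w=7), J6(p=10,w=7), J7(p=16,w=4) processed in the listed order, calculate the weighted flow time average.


Completion times:
  J1: C=7, w×C=1×7=7
  J2: C=13, w×C=6×13=78
  J3: C=16, w×C=7×16=112
  J4: C=26, w×C=1×26=26
  J5: C=46, w×C=7×46=322
  J6: C=56, w×C=7×56=392
  J7: C=72, w×C=4×72=288
Sum w×C = 1225
Sum w = 33
Weighted avg = 1225/33
= 37.12


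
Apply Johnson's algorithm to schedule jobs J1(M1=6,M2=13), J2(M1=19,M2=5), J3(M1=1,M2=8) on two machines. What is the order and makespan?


Johnson's rule:
Group 1 (M1≤M2, sort by M1): ['J3', 'J1']
Group 2 (M1>M2, sort desc M2): ['J2']
Sequence: J3 → J1 → J2
Makespan calculation:
  J3: M1 done=1, M2 done=9
  J1: M1 done=7, M2 done=22
  J2: M1 done=26, M2 done=31
= Sequence: J3 → J1 → J2, Makespan: 31


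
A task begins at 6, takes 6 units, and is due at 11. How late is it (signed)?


Completion = 6 + 6 = 12
Lateness = C - d = 12 - 11
= 1


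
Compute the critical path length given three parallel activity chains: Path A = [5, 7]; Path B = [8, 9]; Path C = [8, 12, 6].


Path A: 5 + 7 = 12
Path B: 8 + 9 = 17
Path C: 8 + 12 + 6 = 26
Critical path = longest = max(12, 17, 26)
= 26 (Path C)


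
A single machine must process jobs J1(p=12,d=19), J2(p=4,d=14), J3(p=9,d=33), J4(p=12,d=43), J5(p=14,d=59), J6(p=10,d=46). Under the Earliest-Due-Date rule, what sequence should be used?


EDD: sort by earliest due date
  J2: d=14, p=4
  J1: d=19, p=12
  J3: d=33, p=9
  J4: d=43, p=12
  J6: d=46, p=10
  J5: d=59, p=14
Order: J2 → J1 → J3 → J4 → J6 → J5


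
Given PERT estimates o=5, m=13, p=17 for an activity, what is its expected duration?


te = (o + 4m + p) / 6
= (5 + 4×13 + 17) / 6
= (5 + 52 + 17) / 6
= 74 / 6
= 12.33


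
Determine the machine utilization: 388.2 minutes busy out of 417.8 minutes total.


Utilization = busy / total × 100
= 388.2 / 417.8 × 100
= 92.9%


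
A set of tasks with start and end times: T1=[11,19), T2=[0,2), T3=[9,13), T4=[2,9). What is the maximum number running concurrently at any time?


Check each time point for overlaps:
  t=11: 2 tasks active (T1, T3)
Max concurrent = 2


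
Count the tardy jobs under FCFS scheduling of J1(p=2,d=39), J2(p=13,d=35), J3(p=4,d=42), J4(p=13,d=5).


Completion vs due date:
  J1: C=2, d=39 → on time
  J2: C=15, d=35 → on time
  J3: C=19, d=42 → on time
  J4: C=32, d=5 → TARDY
Tardy jobs: J4
Count = 1


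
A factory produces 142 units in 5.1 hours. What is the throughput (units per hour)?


Throughput = units / time
= 142 / 5.1
= 27.8 units/hour


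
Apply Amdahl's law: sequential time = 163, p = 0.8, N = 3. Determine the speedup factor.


Amdahl's law: T_p = T × ((1-p) + p/N)
= 163 × ((1-0.8) + 0.8/3)
= 163 × (0.20 + 0.2667)
= 163 × 0.4667
= 76.07
Speedup = 163/76.07
= 2.14×


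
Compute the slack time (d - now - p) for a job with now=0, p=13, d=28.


Slack = due - current_time - processing
= 28 - 0 - 13
= 15


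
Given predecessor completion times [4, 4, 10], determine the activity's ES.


ES = max of all predecessor completion times
Predecessors: [4, 4, 10]
ES = max(4, 4, 10)
= 10


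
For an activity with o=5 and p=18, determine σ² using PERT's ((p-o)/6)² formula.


σ² = ((p - o) / 6)² = (p - o)² / 36
= (18 - 5)² / 36
= 13² / 36
= 169 / 36
= 4.6944


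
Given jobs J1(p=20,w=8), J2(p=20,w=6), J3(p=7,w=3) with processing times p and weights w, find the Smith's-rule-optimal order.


WSPT (Smith's rule): sort by p/w ascending
  J3: p/w = 7/3 = 2.333
  J1: p/w = 20/8 = 2.500
  J2: p/w = 20/6 = 3.333
Order: J3 → J1 → J2


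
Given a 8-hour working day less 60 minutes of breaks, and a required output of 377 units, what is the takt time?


Available = 8×60 - 60 = 420 min
Takt time = 420 / 377
= 1.11 min/unit


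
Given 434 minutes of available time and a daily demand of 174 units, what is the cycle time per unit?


Cycle time = available time / demand
= 434 / 174
= 2.49 min/unit


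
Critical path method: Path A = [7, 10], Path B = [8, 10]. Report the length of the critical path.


Path A: 7 + 10 = 17
Path B: 8 + 10 = 18
Critical path = longest = max(17, 18)
= 18 (Path B)


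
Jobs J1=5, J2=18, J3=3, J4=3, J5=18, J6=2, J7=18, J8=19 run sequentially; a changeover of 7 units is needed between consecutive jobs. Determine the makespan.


Makespan = Σ processing + (n-1) × setup
= (5 + 18 + 3 + 3 + 18 + 2 + 18 + 19) + (8-1)×7
= 86 + 49
= 135 time units


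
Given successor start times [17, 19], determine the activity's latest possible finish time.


LF = min of all successor start times
Successors start at: [17, 19]
LF = min(17, 19)
= 17


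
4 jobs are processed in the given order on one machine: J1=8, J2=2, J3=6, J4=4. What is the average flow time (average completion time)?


Completion times:
  J1: completes at 8
  J2: completes at 10
  J3: completes at 16
  J4: completes at 20
Sum = 54
Average = 54/4
= 13.50


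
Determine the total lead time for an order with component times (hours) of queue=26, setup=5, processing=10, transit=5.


Lead time = queue + setup + processing + transit
= 26 + 5 + 10 + 5
= 46 hours


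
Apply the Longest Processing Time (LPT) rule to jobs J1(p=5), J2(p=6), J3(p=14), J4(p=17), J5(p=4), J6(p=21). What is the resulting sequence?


LPT: sort by longest processing time first
  J6: p=21
  J4: p=17
  J3: p=14
  J2: p=6
  J1: p=5
  J5: p=4
Order: J6 → J4 → J3 → J2 → J1 → J5


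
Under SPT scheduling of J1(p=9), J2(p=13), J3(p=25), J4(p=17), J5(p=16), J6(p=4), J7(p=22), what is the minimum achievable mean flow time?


SPT order: J6 → J1 → J2 → J5 → J4 → J7 → J3
Completion times:
  J6: C=4
  J1: C=13
  J2: C=26
  J5: C=42
  J4: C=59
  J7: C=81
  J3: C=106
Sum = 331, n = 7
Mean flow = 331/7
= 47.29


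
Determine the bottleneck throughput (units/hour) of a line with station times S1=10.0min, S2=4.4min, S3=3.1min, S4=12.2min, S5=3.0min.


Bottleneck = longest station time
Station times: [10.0, 4.4, 3.1, 12.2, 3.0]
Max = 12.2 min
Rate = 60 / 12.2
= 4.92 units/hour (bottleneck: 12.2min)


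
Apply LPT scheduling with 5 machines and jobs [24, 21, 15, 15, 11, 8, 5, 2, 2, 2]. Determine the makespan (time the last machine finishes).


Jobs (LPT sorted): [24, 21, 15, 15, 11, 8, 5, 2, 2, 2]
Machines: 5
  J=24 → Machine 1 (load: 0+24=24)
  J=21 → Machine 2 (load: 0+21=21)
  J=15 → Machine 3 (load: 0+15=15)
  J=15 → Machine 4 (load: 0+15=15)
  J=11 → Machine 5 (load: 0+11=11)
  J=8 → Machine 5 (load: 11+8=19)
  J=5 → Machine 3 (load: 15+5=20)
  J=2 → Machine 4 (load: 15+2=17)
  J=2 → Machine 4 (load: 17+2=19)
  J=2 → Machine 4 (load: 19+2=21)
Machine loads: [24, 21, 20, 21, 19]
Makespan = max = 24 time units


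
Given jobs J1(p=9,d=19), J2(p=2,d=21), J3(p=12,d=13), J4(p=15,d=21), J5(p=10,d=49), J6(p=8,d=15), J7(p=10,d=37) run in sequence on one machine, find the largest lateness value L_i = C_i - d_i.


Lateness per job (L = C - d):
  J1: C=9, d=19, L=-10
  J2: C=11, d=21, L=-10
  J3: C=23, d=13, L=10
  J4: C=38, d=21, L=17
  J5: C=48, d=49, L=-1
  J6: C=56, d=15, L=41
  J7: C=66, d=37, L=29
Lmax = max(-10, -10, 10, 17, -1, 41, 29)
= 41


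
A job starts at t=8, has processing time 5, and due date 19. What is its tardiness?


Completion = start + processing = 8 + 5 = 13
Tardiness = max(0, C - d) = max(0, 13 - 19)
= max(0, -6)
= 0


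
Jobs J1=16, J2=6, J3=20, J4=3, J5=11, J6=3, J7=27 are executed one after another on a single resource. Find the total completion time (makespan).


Sequential makespan: sum all processing times
= 16 + 6 + 20 + 3 + 11 + 3 + 27
= 86 time units


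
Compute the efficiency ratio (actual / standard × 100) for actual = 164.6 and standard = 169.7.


Efficiency = (actual / standard) × 100
= (164.6 / 169.7) × 100
= 97.0%


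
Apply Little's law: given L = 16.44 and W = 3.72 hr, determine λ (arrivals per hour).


Little's law: L = λW → λ = L / W
= 16.44 / 3.72
= 4.42 per hour


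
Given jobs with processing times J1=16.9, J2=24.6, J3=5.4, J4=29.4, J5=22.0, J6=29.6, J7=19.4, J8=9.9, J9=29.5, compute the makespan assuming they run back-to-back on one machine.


Sequential makespan: sum all processing times
= 16.9 + 24.6 + 5.4 + 29.4 + 22.0 + 29.6 + 19.4 + 9.9 + 29.5
= 186.7 time units


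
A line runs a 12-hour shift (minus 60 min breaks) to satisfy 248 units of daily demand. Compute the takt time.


Available = 12×60 - 60 = 660 min
Takt time = 660 / 248
= 2.66 min/unit


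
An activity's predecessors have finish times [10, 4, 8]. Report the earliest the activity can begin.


ES = max of all predecessor completion times
Predecessors: [10, 4, 8]
ES = max(10, 4, 8)
= 10


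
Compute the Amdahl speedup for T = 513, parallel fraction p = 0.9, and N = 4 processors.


Amdahl's law: T_p = T × ((1-p) + p/N)
= 513 × ((1-0.9) + 0.9/4)
= 513 × (0.10 + 0.2250)
= 513 × 0.3250
= 166.72
Speedup = 513/166.72
= 3.08×


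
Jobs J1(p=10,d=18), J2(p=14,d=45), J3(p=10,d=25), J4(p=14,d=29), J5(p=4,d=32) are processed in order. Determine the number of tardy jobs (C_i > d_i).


Completion vs due date:
  J1: C=10, d=18 → on time
  J2: C=24, d=45 → on time
  J3: C=34, d=25 → TARDY
  J4: C=48, d=29 → TARDY
  J5: C=52, d=32 → TARDY
Tardy jobs: J3, J4, J5
Count = 3


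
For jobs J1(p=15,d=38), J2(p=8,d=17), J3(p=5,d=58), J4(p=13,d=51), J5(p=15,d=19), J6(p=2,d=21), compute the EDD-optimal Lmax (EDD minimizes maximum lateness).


EDD order: J2 → J5 → J6 → J1 → J4 → J3
Completion and lateness:
  J2: C=8, d=17, L=8-17=-9
  J5: C=23, d=19, L=23-19=4
  J6: C=25, d=21, L=25-21=4
  J1: C=40, d=38, L=40-38=2
  J4: C=53, d=51, L=53-51=2
  J3: C=58, d=58, L=58-58=0
Lmax = max(-9, 4, 4, 2, 2, 0)
= 4


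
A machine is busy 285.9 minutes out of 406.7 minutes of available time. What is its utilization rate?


Utilization = busy / total × 100
= 285.9 / 406.7 × 100
= 70.3%


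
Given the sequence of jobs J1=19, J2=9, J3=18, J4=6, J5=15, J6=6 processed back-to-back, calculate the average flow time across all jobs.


Completion times:
  J1: completes at 19
  J2: completes at 28
  J3: completes at 46
  J4: completes at 52
  J5: completes at 67
  J6: completes at 73
Sum = 285
Average = 285/6
= 47.50


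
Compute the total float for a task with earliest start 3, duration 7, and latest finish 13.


EF = ES + duration = 3 + 7 = 10
LS = LF - duration = 13 - 7 = 6
Total Float = LF - EF = 13 - 10
(or LS - ES = 6 - 3)
= 3


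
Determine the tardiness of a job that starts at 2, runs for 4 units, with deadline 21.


Completion = start + processing = 2 + 4 = 6
Tardiness = max(0, C - d) = max(0, 6 - 21)
= max(0, -15)
= 0


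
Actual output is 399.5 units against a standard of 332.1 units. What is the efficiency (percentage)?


Efficiency = (actual / standard) × 100
= (399.5 / 332.1) × 100
= 120.3%


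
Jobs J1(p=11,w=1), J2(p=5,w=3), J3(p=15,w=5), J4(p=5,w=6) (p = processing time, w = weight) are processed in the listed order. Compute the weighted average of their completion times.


Completion times:
  J1: C=11, w×C=1×11=11
  J2: C=16, w×C=3×16=48
  J3: C=31, w×C=5×31=155
  J4: C=36, w×C=6×36=216
Sum w×C = 430
Sum w = 15
Weighted avg = 430/15
= 28.67


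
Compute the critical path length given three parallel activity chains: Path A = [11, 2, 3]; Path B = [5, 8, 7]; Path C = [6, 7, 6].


Path A: 11 + 2 + 3 = 16
Path B: 5 + 8 + 7 = 20
Path C: 6 + 7 + 6 = 19
Critical path = longest = max(16, 20, 19)
= 20 (Path B)


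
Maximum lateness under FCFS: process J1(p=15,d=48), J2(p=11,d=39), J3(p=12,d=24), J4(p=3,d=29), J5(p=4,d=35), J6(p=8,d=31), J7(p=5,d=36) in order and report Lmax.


Lateness per job (L = C - d):
  J1: C=15, d=48, L=-33
  J2: C=26, d=39, L=-13
  J3: C=38, d=24, L=14
  J4: C=41, d=29, L=12
  J5: C=45, d=35, L=10
  J6: C=53, d=31, L=22
  J7: C=58, d=36, L=22
Lmax = max(-33, -13, 14, 12, 10, 22, 22)
= 22


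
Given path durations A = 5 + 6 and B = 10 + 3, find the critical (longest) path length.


Path A: 5 + 6 = 11
Path B: 10 + 3 = 13
Critical path = longest = max(11, 13)
= 13 (Path B)


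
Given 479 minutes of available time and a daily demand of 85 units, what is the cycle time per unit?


Cycle time = available time / demand
= 479 / 85
= 5.64 min/unit


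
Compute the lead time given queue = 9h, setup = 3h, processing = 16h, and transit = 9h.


Lead time = queue + setup + processing + transit
= 9 + 3 + 16 + 9
= 37 hours


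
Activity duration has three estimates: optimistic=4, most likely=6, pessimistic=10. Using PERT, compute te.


te = (o + 4m + p) / 6
= (4 + 4×6 + 10) / 6
= (4 + 24 + 10) / 6
= 38 / 6
= 6.33


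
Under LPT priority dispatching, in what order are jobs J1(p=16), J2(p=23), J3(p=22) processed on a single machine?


LPT: sort by longest processing time first
  J2: p=23
  J3: p=22
  J1: p=16
Order: J2 → J3 → J1


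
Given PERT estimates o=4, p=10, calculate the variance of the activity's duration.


σ² = ((p - o) / 6)² = (p - o)² / 36
= (10 - 4)² / 36
= 6² / 36
= 36 / 36
= 1.0000


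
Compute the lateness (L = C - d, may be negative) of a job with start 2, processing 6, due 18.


Completion = 2 + 6 = 8
Lateness = C - d = 8 - 18
= -10


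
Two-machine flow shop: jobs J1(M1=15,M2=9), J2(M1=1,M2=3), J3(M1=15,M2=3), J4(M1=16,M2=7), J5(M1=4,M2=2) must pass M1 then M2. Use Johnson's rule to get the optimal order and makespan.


Johnson's rule:
Group 1 (M1≤M2, sort by M1): ['J2']
Group 2 (M1>M2, sort desc M2): ['J1', 'J4', 'J3', 'J5']
Sequence: J2 → J1 → J4 → J3 → J5
Makespan calculation:
  J2: M1 done=1, M2 done=4
  J1: M1 done=16, M2 done=25
  J4: M1 done=32, M2 done=39
  J3: M1 done=47, M2 done=50
  J5: M1 done=51, M2 done=53
= Sequence: J2 → J1 → J4 → J3 → J5, Makespan: 53


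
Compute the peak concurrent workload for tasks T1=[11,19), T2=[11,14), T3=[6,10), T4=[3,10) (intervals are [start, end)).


Check each time point for overlaps:
  t=6: 2 tasks active (T3, T4)
Max concurrent = 2


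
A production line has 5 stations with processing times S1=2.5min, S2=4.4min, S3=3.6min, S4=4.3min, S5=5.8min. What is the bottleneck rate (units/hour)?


Bottleneck = longest station time
Station times: [2.5, 4.4, 3.6, 4.3, 5.8]
Max = 5.8 min
Rate = 60 / 5.8
= 10.34 units/hour (bottleneck: 5.8min)


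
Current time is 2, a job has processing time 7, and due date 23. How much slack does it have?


Slack = due - current_time - processing
= 23 - 2 - 7
= 14


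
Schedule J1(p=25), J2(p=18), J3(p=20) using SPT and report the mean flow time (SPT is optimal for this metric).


SPT order: J2 → J3 → J1
Completion times:
  J2: C=18
  J3: C=38
  J1: C=63
Sum = 119, n = 3
Mean flow = 119/3
= 39.67


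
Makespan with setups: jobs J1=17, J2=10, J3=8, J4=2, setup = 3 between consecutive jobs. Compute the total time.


Makespan = Σ processing + (n-1) × setup
= (17 + 10 + 8 + 2) + (4-1)×3
= 37 + 9
= 46 time units


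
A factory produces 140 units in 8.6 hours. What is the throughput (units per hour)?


Throughput = units / time
= 140 / 8.6
= 16.3 units/hour


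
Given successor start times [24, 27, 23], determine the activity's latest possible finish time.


LF = min of all successor start times
Successors start at: [24, 27, 23]
LF = min(24, 27, 23)
= 23


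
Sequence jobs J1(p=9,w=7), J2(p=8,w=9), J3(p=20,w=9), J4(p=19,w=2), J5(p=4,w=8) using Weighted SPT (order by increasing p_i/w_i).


WSPT (Smith's rule): sort by p/w ascending
  J5: p/w = 4/8 = 0.500
  J2: p/w = 8/9 = 0.889
  J1: p/w = 9/7 = 1.286
  J3: p/w = 20/9 = 2.222
  J4: p/w = 19/2 = 9.500
Order: J5 → J2 → J1 → J3 → J4
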